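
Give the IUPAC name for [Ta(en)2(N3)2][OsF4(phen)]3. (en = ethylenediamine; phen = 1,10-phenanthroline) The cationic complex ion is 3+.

Both ions are complex: the cation is named first with the plain metal name, the anion second with the -ate form; each ion's ligands are alphabetised independently.
The complex cation is given as 3+; its ligand charges sum to -2, so Ta = +5.
With 3 anions per cation, each anion must be 3/3 = 1−.
Anion: ligand charges sum to -4; for the ion to be 1−, Os = +3.

diazidobis(ethylenediamine)tantalum(V) tetrafluoro(1,10-phenanthroline)osmate(III)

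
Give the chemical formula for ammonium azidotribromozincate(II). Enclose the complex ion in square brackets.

Ligands: 1 azido (N3, -1), 3 bromo (Br, -1). Ligand charge sum = -4.
With Zn in oxidation state +2, the complex ion is [Zn...]^2−.
Charge balance with ammonium (+1) requires 1 complex ion per 2 ammonium.

(NH4)2[ZnBr3(N3)]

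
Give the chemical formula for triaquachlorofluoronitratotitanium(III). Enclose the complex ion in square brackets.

Ligands: 1 fluoro (F, -1), 1 nitrato (NO3, -1), 3 aqua (H2O, neutral), 1 chloro (Cl, -1). Ligand charge sum = -3.
With Ti in oxidation state +3, the complex ion is [Ti...].

[TiClF(H2O)3(NO3)]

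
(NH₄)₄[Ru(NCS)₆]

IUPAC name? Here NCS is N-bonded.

The 4 ammonium counter-ions carry a total charge of +4, so each complex ion is 4−.
Ligand charges: 6×isothiocyanato (-1 each); total -6. So Ru + (-6) = 4−, giving Ru = +2.
The complex ion is anionic, so ruthenium takes the -ate form ruthenate(II).

ammonium hexaisothiocyanatoruthenate(II)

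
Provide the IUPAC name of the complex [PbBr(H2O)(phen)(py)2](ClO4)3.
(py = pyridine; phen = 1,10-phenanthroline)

aquabromo(1,10-phenanthroline)bis(pyridine)lead(IV) perchlorate

The 3 perchlorate counter-ions carry a total charge of -3, so each complex ion is 3+.
Ligand charges: 2×pyridine (neutral), 1×bromo (-1 each), 1×aqua (neutral), 1×1,10-phenanthroline (neutral); total -1. So Pb + (-1) = 3+, giving Pb = +4.
Ligands are named alphabetically: aqua before bromo before phenanthroline before pyridine.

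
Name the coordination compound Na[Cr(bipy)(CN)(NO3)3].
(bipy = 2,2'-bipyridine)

The 1 sodium counter-ion carries a total charge of +1, so each complex ion is 1−.
Ligand charges: 1×cyano (-1 each), 1×2,2'-bipyridine (neutral), 3×nitrato (-1 each); total -4. So Cr + (-4) = 1−, giving Cr = +3.
Ligands are named alphabetically: bipyridine before cyano before nitrato.
The complex ion is anionic, so chromium takes the -ate form chromate(III).

sodium (2,2'-bipyridine)cyanotrinitratochromate(III)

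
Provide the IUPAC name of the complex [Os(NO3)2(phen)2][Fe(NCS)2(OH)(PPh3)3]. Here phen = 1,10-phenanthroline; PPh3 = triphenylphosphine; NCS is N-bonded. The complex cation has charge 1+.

Both ions are complex: the cation is named first with the plain metal name, the anion second with the -ate form; each ion's ligands are alphabetised independently.
The complex cation is given as 1+; its ligand charges sum to -2, so Os = +3.
A 1:1 salt means the anion carries the equal and opposite charge, 1−.
Anion: ligand charges sum to -3; for the ion to be 1−, Fe = +2.

dinitratobis(1,10-phenanthroline)osmium(III) hydroxodiisothiocyanatotris(triphenylphosphine)ferrate(II)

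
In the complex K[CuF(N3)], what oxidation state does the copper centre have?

+1

1 potassium outside the brackets (+1 each) → the complex ion is 1−.
Ligand charges: 1×F = -1; 1×N3 = -1; sum -2.
Cu + (-2) = 1− ⇒ Cu is +1.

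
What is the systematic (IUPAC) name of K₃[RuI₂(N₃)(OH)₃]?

potassium azidotrihydroxodiiodoruthenate(III)

The 3 potassium counter-ions carry a total charge of +3, so each complex ion is 3−.
Ligand charges: 1×azido (-1 each), 3×hydroxo (-1 each), 2×iodo (-1 each); total -6. So Ru + (-6) = 3−, giving Ru = +3.
Ligands are named alphabetically: azido before hydroxo before iodo.
The complex ion is anionic, so ruthenium takes the -ate form ruthenate(III).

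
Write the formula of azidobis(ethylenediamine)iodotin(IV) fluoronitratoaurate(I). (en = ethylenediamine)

Cation [Sn…]: ligand charges -2, Sn(IV) ⇒ ion charge 2+.
Anion [Au…]: ligand charges -2, Au(I) ⇒ ion charge 1−.
One 2+ cation requires 2 of the 1− anion.

[Sn(en)2I(N3)][AuF(NO3)]2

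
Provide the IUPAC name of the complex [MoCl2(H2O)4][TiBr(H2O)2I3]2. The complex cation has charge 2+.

Both ions are complex: the cation is named first with the plain metal name, the anion second with the -ate form; each ion's ligands are alphabetised independently.
The complex cation is given as 2+; its ligand charges sum to -2, so Mo = +4.
With 2 anions per cation, each anion must be 2/2 = 1−.
Anion: ligand charges sum to -4; for the ion to be 1−, Ti = +3.

tetraaquadichloromolybdenum(IV) diaquabromotriiodotitanate(III)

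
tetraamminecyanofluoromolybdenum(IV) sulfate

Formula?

Ligands: 1 fluoro (F, -1), 1 cyano (CN, -1), 4 ammine (NH3, neutral). Ligand charge sum = -2.
Charge balance with sulfate (-2) requires 1 complex ion per 1 sulfate.

[Mo(CN)F(NH3)4]SO4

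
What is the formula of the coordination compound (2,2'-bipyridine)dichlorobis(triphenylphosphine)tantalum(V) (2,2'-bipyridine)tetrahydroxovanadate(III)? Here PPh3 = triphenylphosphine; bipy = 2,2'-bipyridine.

Cation [Ta…]: ligand charges -2, Ta(V) ⇒ ion charge 3+.
Anion [V…]: ligand charges -4, V(III) ⇒ ion charge 1−.
One 3+ cation requires 3 of the 1− anion.

[Ta(bipy)Cl2(PPh3)2][V(bipy)(OH)4]3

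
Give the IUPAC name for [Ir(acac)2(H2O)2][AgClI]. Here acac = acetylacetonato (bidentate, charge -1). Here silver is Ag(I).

Ag is given as +1; the anion's ligand charges sum to -2, so the complex anion is 1−.
A 1:1 salt means the cation carries the equal and opposite charge, 1+.
Cation: ligand charges sum to -2; for the ion to be 1+, Ir = +3.

bis(acetylacetonato)diaquairidium(III) chloroiodoargentate(I)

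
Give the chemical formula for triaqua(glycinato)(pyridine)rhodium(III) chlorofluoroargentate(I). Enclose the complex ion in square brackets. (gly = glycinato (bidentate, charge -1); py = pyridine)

Cation [Rh…]: ligand charges -1, Rh(III) ⇒ ion charge 2+.
Anion [Ag…]: ligand charges -2, Ag(I) ⇒ ion charge 1−.
One 2+ cation requires 2 of the 1− anion.

[Rh(gly)(H2O)3(py)][AgClF]2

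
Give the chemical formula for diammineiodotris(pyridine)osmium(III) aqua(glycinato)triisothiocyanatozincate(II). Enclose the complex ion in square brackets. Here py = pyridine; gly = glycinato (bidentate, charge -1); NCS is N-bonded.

Cation [Os…]: ligand charges -1, Os(III) ⇒ ion charge 2+.
Anion [Zn…]: ligand charges -4, Zn(II) ⇒ ion charge 2−.
One 2+ cation balances one 2− anion.

[OsI(NH3)2(py)3][Zn(gly)(H2O)(NCS)3]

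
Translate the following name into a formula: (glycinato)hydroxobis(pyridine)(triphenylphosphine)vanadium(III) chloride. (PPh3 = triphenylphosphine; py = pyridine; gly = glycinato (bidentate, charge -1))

[V(gly)(OH)(PPh3)(py)2]Cl

Ligands: 1 triphenylphosphine (PPh3, neutral), 2 pyridine (py, neutral), 1 hydroxo (OH, -1), 1 glycinato (gly, -1). Ligand charge sum = -2.
Charge balance with chloride (-1) requires 1 complex ion per 1 chloride.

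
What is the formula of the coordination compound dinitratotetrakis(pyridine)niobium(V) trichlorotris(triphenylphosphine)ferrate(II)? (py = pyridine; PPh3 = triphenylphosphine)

Cation [Nb…]: ligand charges -2, Nb(V) ⇒ ion charge 3+.
Anion [Fe…]: ligand charges -3, Fe(II) ⇒ ion charge 1−.
One 3+ cation requires 3 of the 1− anion.

[Nb(NO3)2(py)4][FeCl3(PPh3)3]3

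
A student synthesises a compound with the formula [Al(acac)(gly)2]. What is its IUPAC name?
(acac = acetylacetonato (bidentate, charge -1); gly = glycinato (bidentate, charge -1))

There is no counter-ion, so the complex is neutral overall.
Ligand charges: 1×acetylacetonato (-1 each), 2×glycinato (-1 each); total -3. So Al + (-3) = 0, giving Al = +3.
Ligands are named alphabetically: acetylacetonato before glycinato.

(acetylacetonato)bis(glycinato)aluminium(III)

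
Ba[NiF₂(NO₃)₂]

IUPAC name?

The 1 barium counter-ion carries a total charge of +2, so each complex ion is 2−.
Ligand charges: 2×fluoro (-1 each), 2×nitrato (-1 each); total -4. So Ni + (-4) = 2−, giving Ni = +2.
Ligands are named alphabetically: fluoro before nitrato.
The complex ion is anionic, so nickel takes the -ate form nickelate(II).

barium difluorodinitratonickelate(II)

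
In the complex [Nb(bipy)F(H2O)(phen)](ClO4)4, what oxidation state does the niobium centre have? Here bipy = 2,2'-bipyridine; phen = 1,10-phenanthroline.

4 perchlorate outside the brackets (-1 each) → the complex ion is 4+.
Ligand charges: 1×bipy neutral; 1×phen neutral; 1×H2O neutral; 1×F = -1; sum -1.
Nb + (-1) = 4+ ⇒ Nb is +5.

+5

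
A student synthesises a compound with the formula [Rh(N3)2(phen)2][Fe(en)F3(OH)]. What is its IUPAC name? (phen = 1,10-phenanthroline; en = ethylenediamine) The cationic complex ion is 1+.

diazidobis(1,10-phenanthroline)rhodium(III) (ethylenediamine)trifluorohydroxoferrate(III)

The complex cation is given as 1+; its ligand charges sum to -2, so Rh = +3.
A 1:1 salt means the anion carries the equal and opposite charge, 1−.
Anion: ligand charges sum to -4; for the ion to be 1−, Fe = +3.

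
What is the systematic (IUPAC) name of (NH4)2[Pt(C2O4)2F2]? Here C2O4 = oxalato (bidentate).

The 2 ammonium counter-ions carry a total charge of +2, so each complex ion is 2−.
Ligand charges: 2×fluoro (-1 each), 2×oxalato (-2 each); total -6. So Pt + (-6) = 2−, giving Pt = +4.
Ligands are named alphabetically: fluoro before oxalato.
The complex ion is anionic, so platinum takes the -ate form platinate(IV).

ammonium difluorodioxalatoplatinate(IV)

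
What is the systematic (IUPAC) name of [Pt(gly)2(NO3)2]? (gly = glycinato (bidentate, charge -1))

bis(glycinato)dinitratoplatinum(IV)

There is no counter-ion, so the complex is neutral overall.
Ligand charges: 2×nitrato (-1 each), 2×glycinato (-1 each); total -4. So Pt + (-4) = 0, giving Pt = +4.
Ligands are named alphabetically: glycinato before nitrato.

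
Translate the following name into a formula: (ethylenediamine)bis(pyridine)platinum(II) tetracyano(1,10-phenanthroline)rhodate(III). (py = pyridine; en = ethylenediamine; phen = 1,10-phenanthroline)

Cation [Pt…]: ligand charges 0, Pt(II) ⇒ ion charge 2+.
Anion [Rh…]: ligand charges -4, Rh(III) ⇒ ion charge 1−.
One 2+ cation requires 2 of the 1− anion.

[Pt(en)(py)2][Rh(CN)4(phen)]2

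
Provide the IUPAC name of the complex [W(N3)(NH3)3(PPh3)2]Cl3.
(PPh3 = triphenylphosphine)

The 3 chloride counter-ions carry a total charge of -3, so each complex ion is 3+.
Ligand charges: 3×ammine (neutral), 2×triphenylphosphine (neutral), 1×azido (-1 each); total -1. So W + (-1) = 3+, giving W = +4.
Ligands are named alphabetically: ammine before azido before triphenylphosphine.

triammineazidobis(triphenylphosphine)tungsten(IV) chloride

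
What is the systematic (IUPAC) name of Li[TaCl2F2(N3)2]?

The 1 lithium counter-ion carries a total charge of +1, so each complex ion is 1−.
Ligand charges: 2×azido (-1 each), 2×fluoro (-1 each), 2×chloro (-1 each); total -6. So Ta + (-6) = 1−, giving Ta = +5.
Ligands are named alphabetically: azido before chloro before fluoro.
The complex ion is anionic, so tantalum takes the -ate form tantalate(V).

lithium diazidodichlorodifluorotantalate(V)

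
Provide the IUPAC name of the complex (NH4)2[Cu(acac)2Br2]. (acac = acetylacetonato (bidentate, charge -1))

The 2 ammonium counter-ions carry a total charge of +2, so each complex ion is 2−.
Ligand charges: 2×acetylacetonato (-1 each), 2×bromo (-1 each); total -4. So Cu + (-4) = 2−, giving Cu = +2.
The complex ion is anionic, so copper takes the -ate form cuprate(II).

ammonium bis(acetylacetonato)dibromocuprate(II)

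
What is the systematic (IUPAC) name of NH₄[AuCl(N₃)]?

The 1 ammonium counter-ion carries a total charge of +1, so each complex ion is 1−.
Ligand charges: 1×chloro (-1 each), 1×azido (-1 each); total -2. So Au + (-2) = 1−, giving Au = +1.
The complex ion is anionic, so gold takes the -ate form aurate(I).

ammonium azidochloroaurate(I)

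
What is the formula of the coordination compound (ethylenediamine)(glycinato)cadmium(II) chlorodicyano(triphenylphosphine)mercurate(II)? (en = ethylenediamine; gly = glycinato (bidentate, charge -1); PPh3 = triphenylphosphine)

Cation [Cd…]: ligand charges -1, Cd(II) ⇒ ion charge 1+.
Anion [Hg…]: ligand charges -3, Hg(II) ⇒ ion charge 1−.
One 1+ cation balances one 1− anion.

[Cd(en)(gly)][HgCl(CN)2(PPh3)]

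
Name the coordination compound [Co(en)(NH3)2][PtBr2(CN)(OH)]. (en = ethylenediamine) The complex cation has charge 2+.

diammine(ethylenediamine)cobalt(II) dibromocyanohydroxoplatinate(II)

Both ions are complex: the cation is named first with the plain metal name, the anion second with the -ate form; each ion's ligands are alphabetised independently.
The complex cation is given as 2+; its ligand charges sum to 0, so Co = +2.
A 1:1 salt means the anion carries the equal and opposite charge, 2−.
Anion: ligand charges sum to -4; for the ion to be 2−, Pt = +2.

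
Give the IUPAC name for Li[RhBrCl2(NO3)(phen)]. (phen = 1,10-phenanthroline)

lithium bromodichloronitrato(1,10-phenanthroline)rhodate(III)

The 1 lithium counter-ion carries a total charge of +1, so each complex ion is 1−.
Ligand charges: 1×nitrato (-1 each), 2×chloro (-1 each), 1×bromo (-1 each), 1×1,10-phenanthroline (neutral); total -4. So Rh + (-4) = 1−, giving Rh = +3.
Ligands are named alphabetically: bromo before chloro before nitrato before phenanthroline.
The complex ion is anionic, so rhodium takes the -ate form rhodate(III).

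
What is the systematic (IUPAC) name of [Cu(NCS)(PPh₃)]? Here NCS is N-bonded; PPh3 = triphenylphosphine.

There is no counter-ion, so the complex is neutral overall.
Ligand charges: 1×isothiocyanato (-1 each), 1×triphenylphosphine (neutral); total -1. So Cu + (-1) = 0, giving Cu = +1.
Ligands are named alphabetically: isothiocyanato before triphenylphosphine.

isothiocyanato(triphenylphosphine)copper(I)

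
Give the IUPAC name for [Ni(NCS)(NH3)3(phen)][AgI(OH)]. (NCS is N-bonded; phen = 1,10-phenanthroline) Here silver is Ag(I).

Both ions are complex: the cation is named first with the plain metal name, the anion second with the -ate form; each ion's ligands are alphabetised independently.
Ag is given as +1; the anion's ligand charges sum to -2, so the complex anion is 1−.
A 1:1 salt means the cation carries the equal and opposite charge, 1+.
Cation: ligand charges sum to -1; for the ion to be 1+, Ni = +2.

triammineisothiocyanato(1,10-phenanthroline)nickel(II) hydroxoiodoargentate(I)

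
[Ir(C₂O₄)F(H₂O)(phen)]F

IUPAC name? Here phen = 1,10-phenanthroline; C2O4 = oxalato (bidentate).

The 1 fluoride counter-ion carries a total charge of -1, so each complex ion is 1+.
Ligand charges: 1×1,10-phenanthroline (neutral), 1×oxalato (-2 each), 1×fluoro (-1 each), 1×aqua (neutral); total -3. So Ir + (-3) = 1+, giving Ir = +4.
Ligands are named alphabetically: aqua before fluoro before oxalato before phenanthroline.

aquafluorooxalato(1,10-phenanthroline)iridium(IV) fluoride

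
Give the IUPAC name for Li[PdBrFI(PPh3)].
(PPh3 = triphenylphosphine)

The 1 lithium counter-ion carries a total charge of +1, so each complex ion is 1−.
Ligand charges: 1×fluoro (-1 each), 1×triphenylphosphine (neutral), 1×bromo (-1 each), 1×iodo (-1 each); total -3. So Pd + (-3) = 1−, giving Pd = +2.
Ligands are named alphabetically: bromo before fluoro before iodo before triphenylphosphine.
The complex ion is anionic, so palladium takes the -ate form palladate(II).

lithium bromofluoroiodo(triphenylphosphine)palladate(II)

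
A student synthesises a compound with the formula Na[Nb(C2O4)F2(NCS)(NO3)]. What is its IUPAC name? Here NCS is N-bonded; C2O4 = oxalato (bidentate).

sodium difluoroisothiocyanatonitratooxalatoniobate(V)

The 1 sodium counter-ion carries a total charge of +1, so each complex ion is 1−.
Ligand charges: 1×nitrato (-1 each), 1×isothiocyanato (-1 each), 1×oxalato (-2 each), 2×fluoro (-1 each); total -6. So Nb + (-6) = 1−, giving Nb = +5.
Ligands are named alphabetically: fluoro before isothiocyanato before nitrato before oxalato.
The complex ion is anionic, so niobium takes the -ate form niobate(V).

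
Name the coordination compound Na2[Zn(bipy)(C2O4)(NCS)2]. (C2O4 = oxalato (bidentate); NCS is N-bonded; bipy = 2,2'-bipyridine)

The 2 sodium counter-ions carry a total charge of +2, so each complex ion is 2−.
Ligand charges: 1×oxalato (-2 each), 2×isothiocyanato (-1 each), 1×2,2'-bipyridine (neutral); total -4. So Zn + (-4) = 2−, giving Zn = +2.
The complex ion is anionic, so zinc takes the -ate form zincate(II).

sodium (2,2'-bipyridine)diisothiocyanatooxalatozincate(II)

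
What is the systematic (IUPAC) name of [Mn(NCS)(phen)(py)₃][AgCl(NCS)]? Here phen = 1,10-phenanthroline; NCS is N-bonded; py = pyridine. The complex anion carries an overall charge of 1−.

isothiocyanato(1,10-phenanthroline)tris(pyridine)manganese(II) chloroisothiocyanatoargentate(I)

Both ions are complex: the cation is named first with the plain metal name, the anion second with the -ate form; each ion's ligands are alphabetised independently.
The complex anion is given as 1−; its ligand charges sum to -2, so Ag = +1.
A 1:1 salt means the cation carries the equal and opposite charge, 1+.
Cation: ligand charges sum to -1; for the ion to be 1+, Mn = +2.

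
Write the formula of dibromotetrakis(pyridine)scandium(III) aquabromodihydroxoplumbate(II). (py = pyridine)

[ScBr2(py)4][PbBr(H2O)(OH)2]

Cation [Sc…]: ligand charges -2, Sc(III) ⇒ ion charge 1+.
Anion [Pb…]: ligand charges -3, Pb(II) ⇒ ion charge 1−.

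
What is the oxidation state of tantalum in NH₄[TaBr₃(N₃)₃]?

1 ammonium outside the brackets (+1 each) → the complex ion is 1−.
Ligand charges: 3×Br = -3; 3×N3 = -3; sum -6.
Ta + (-6) = 1− ⇒ Ta is +5.

+5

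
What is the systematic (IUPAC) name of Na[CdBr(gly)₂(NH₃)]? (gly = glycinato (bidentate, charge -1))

The 1 sodium counter-ion carries a total charge of +1, so each complex ion is 1−.
Ligand charges: 2×glycinato (-1 each), 1×bromo (-1 each), 1×ammine (neutral); total -3. So Cd + (-3) = 1−, giving Cd = +2.
Ligands are named alphabetically: ammine before bromo before glycinato.
The complex ion is anionic, so cadmium takes the -ate form cadmate(II).

sodium amminebromobis(glycinato)cadmate(II)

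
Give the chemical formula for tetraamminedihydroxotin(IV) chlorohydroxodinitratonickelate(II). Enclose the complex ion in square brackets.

Cation [Sn…]: ligand charges -2, Sn(IV) ⇒ ion charge 2+.
Anion [Ni…]: ligand charges -4, Ni(II) ⇒ ion charge 2−.
One 2+ cation balances one 2− anion.

[Sn(NH3)4(OH)2][NiCl(NO3)2(OH)]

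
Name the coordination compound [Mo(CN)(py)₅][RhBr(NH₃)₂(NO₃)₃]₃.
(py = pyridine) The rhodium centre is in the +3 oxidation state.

Both ions are complex: the cation is named first with the plain metal name, the anion second with the -ate form; each ion's ligands are alphabetised independently.
Rh is given as +3; the anion's ligand charges sum to -4, so the complex anion is 1−.
With 3 anions per cation, the cation must be 3×1 = 3+.
Cation: ligand charges sum to -1; for the ion to be 3+, Mo = +4.

cyanopentakis(pyridine)molybdenum(IV) diamminebromotrinitratorhodate(III)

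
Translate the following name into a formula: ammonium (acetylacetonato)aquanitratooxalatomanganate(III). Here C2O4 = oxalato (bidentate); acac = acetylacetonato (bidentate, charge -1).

Ligands: 1 nitrato (NO3, -1), 1 aqua (H2O, neutral), 1 oxalato (C2O4, -2), 1 acetylacetonato (acac, -1). Ligand charge sum = -4.
With Mn in oxidation state +3, the complex ion is [Mn...]^1−.
Charge balance with ammonium (+1) requires 1 complex ion per 1 ammonium.

NH4[Mn(acac)(C2O4)(H2O)(NO3)]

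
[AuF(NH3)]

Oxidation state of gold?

+1

No counter-ion: the bracketed complex is neutral.
Ligand charges: 1×NH3 neutral; 1×F = -1; sum -1.
Au + (-1) = 0 ⇒ Au is +1.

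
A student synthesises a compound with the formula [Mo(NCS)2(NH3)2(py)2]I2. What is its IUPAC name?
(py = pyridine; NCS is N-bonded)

The 2 iodide counter-ions carry a total charge of -2, so each complex ion is 2+.
Ligand charges: 2×pyridine (neutral), 2×isothiocyanato (-1 each), 2×ammine (neutral); total -2. So Mo + (-2) = 2+, giving Mo = +4.
Ligands are named alphabetically: ammine before isothiocyanato before pyridine.

diamminediisothiocyanatobis(pyridine)molybdenum(IV) iodide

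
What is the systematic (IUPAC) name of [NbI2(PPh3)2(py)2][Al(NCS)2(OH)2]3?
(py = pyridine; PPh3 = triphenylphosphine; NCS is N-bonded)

Both ions are complex: the cation is named first with the plain metal name, the anion second with the -ate form; each ion's ligands are alphabetised independently.
Aluminium is always +3 in its complexes; the anion's ligand charges sum to -4, so the complex anion is 1−.
With 3 anions per cation, the cation must be 3×1 = 3+.
Cation: ligand charges sum to -2; for the ion to be 3+, Nb = +5.

diiodobis(pyridine)bis(triphenylphosphine)niobium(V) dihydroxodiisothiocyanatoaluminate(III)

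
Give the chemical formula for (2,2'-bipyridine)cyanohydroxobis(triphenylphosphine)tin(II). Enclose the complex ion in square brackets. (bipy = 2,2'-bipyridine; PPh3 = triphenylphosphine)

Ligands: 1 cyano (CN, -1), 1 2,2'-bipyridine (bipy, neutral), 1 hydroxo (OH, -1), 2 triphenylphosphine (PPh3, neutral). Ligand charge sum = -2.
With Sn in oxidation state +2, the complex ion is [Sn...].

[Sn(bipy)(CN)(OH)(PPh3)2]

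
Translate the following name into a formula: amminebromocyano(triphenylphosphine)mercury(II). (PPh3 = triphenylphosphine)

[HgBr(CN)(NH3)(PPh3)]

Ligands: 1 ammine (NH3, neutral), 1 triphenylphosphine (PPh3, neutral), 1 cyano (CN, -1), 1 bromo (Br, -1). Ligand charge sum = -2.
With Hg in oxidation state +2, the complex ion is [Hg...].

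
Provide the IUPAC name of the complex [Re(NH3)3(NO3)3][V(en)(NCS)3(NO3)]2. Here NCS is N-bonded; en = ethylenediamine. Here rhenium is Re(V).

triamminetrinitratorhenium(V) (ethylenediamine)triisothiocyanatonitratovanadate(III)

Both ions are complex: the cation is named first with the plain metal name, the anion second with the -ate form; each ion's ligands are alphabetised independently.
Re is given as +5; the cation's ligand charges sum to -3, so the complex cation is 2+.
With 2 anions per cation, each anion must be 2/2 = 1−.
Anion: ligand charges sum to -4; for the ion to be 1−, V = +3.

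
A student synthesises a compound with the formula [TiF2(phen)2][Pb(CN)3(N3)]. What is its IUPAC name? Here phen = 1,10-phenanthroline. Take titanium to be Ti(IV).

Both ions are complex: the cation is named first with the plain metal name, the anion second with the -ate form; each ion's ligands are alphabetised independently.
Ti is given as +4; the cation's ligand charges sum to -2, so the complex cation is 2+.
A 1:1 salt means the anion carries the equal and opposite charge, 2−.
Anion: ligand charges sum to -4; for the ion to be 2−, Pb = +2.

difluorobis(1,10-phenanthroline)titanium(IV) azidotricyanoplumbate(II)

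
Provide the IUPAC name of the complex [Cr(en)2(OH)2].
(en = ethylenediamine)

There is no counter-ion, so the complex is neutral overall.
Ligand charges: 2×hydroxo (-1 each), 2×ethylenediamine (neutral); total -2. So Cr + (-2) = 0, giving Cr = +2.
Ligands are named alphabetically: ethylenediamine before hydroxo.

bis(ethylenediamine)dihydroxochromium(II)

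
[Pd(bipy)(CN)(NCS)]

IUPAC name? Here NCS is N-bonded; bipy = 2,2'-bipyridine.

There is no counter-ion, so the complex is neutral overall.
Ligand charges: 1×isothiocyanato (-1 each), 1×cyano (-1 each), 1×2,2'-bipyridine (neutral); total -2. So Pd + (-2) = 0, giving Pd = +2.
Ligands are named alphabetically: bipyridine before cyano before isothiocyanato.

(2,2'-bipyridine)cyanoisothiocyanatopalladium(II)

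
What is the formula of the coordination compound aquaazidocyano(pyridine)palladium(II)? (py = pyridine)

[Pd(CN)(H2O)(N3)(py)]

Ligands: 1 cyano (CN, -1), 1 pyridine (py, neutral), 1 azido (N3, -1), 1 aqua (H2O, neutral). Ligand charge sum = -2.
With Pd in oxidation state +2, the complex ion is [Pd...].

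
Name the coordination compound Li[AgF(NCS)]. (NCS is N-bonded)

The 1 lithium counter-ion carries a total charge of +1, so each complex ion is 1−.
Ligand charges: 1×fluoro (-1 each), 1×isothiocyanato (-1 each); total -2. So Ag + (-2) = 1−, giving Ag = +1.
The complex ion is anionic, so silver takes the -ate form argentate(I).

lithium fluoroisothiocyanatoargentate(I)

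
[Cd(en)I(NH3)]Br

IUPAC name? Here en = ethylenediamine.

The 1 bromide counter-ion carries a total charge of -1, so each complex ion is 1+.
Ligand charges: 1×ammine (neutral), 1×iodo (-1 each), 1×ethylenediamine (neutral); total -1. So Cd + (-1) = 1+, giving Cd = +2.
Ligands are named alphabetically: ammine before ethylenediamine before iodo.

ammine(ethylenediamine)iodocadmium(II) bromide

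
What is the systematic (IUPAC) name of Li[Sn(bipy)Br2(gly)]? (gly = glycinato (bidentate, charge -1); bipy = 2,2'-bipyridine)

The 1 lithium counter-ion carries a total charge of +1, so each complex ion is 1−.
Ligand charges: 1×glycinato (-1 each), 1×2,2'-bipyridine (neutral), 2×bromo (-1 each); total -3. So Sn + (-3) = 1−, giving Sn = +2.
Ligands are named alphabetically: bipyridine before bromo before glycinato.
The complex ion is anionic, so tin takes the -ate form stannate(II).

lithium (2,2'-bipyridine)dibromo(glycinato)stannate(II)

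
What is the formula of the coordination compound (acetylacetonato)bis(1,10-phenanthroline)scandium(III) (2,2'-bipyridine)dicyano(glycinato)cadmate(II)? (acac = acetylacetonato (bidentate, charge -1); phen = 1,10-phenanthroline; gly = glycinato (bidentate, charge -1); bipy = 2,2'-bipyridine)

[Sc(acac)(phen)2][Cd(bipy)(CN)2(gly)]2

Cation [Sc…]: ligand charges -1, Sc(III) ⇒ ion charge 2+.
Anion [Cd…]: ligand charges -3, Cd(II) ⇒ ion charge 1−.
One 2+ cation requires 2 of the 1− anion.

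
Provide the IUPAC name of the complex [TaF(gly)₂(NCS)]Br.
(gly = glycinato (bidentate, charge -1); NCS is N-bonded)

fluorobis(glycinato)isothiocyanatotantalum(V) bromide

The 1 bromide counter-ion carries a total charge of -1, so each complex ion is 1+.
Ligand charges: 2×glycinato (-1 each), 1×isothiocyanato (-1 each), 1×fluoro (-1 each); total -4. So Ta + (-4) = 1+, giving Ta = +5.
Ligands are named alphabetically: fluoro before glycinato before isothiocyanato.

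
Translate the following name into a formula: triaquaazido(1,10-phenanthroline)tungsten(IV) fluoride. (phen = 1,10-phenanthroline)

Ligands: 1 azido (N3, -1), 1 1,10-phenanthroline (phen, neutral), 3 aqua (H2O, neutral). Ligand charge sum = -1.
With W in oxidation state +4, the complex ion is [W...]^3+.
Charge balance with fluoride (-1) requires 1 complex ion per 3 fluoride.

[W(H2O)3(N3)(phen)]F3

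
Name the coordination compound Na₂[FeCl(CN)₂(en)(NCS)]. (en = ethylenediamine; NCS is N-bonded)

The 2 sodium counter-ions carry a total charge of +2, so each complex ion is 2−.
Ligand charges: 2×cyano (-1 each), 1×ethylenediamine (neutral), 1×isothiocyanato (-1 each), 1×chloro (-1 each); total -4. So Fe + (-4) = 2−, giving Fe = +2.
The complex ion is anionic, so iron takes the -ate form ferrate(II).

sodium chlorodicyano(ethylenediamine)isothiocyanatoferrate(II)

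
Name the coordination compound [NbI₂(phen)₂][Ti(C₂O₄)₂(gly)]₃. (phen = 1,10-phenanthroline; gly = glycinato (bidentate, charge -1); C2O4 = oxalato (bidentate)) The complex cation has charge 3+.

Both ions are complex: the cation is named first with the plain metal name, the anion second with the -ate form; each ion's ligands are alphabetised independently.
The complex cation is given as 3+; its ligand charges sum to -2, so Nb = +5.
With 3 anions per cation, each anion must be 3/3 = 1−.
Anion: ligand charges sum to -5; for the ion to be 1−, Ti = +4.

diiodobis(1,10-phenanthroline)niobium(V) (glycinato)dioxalatotitanate(IV)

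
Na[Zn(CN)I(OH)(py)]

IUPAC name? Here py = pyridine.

sodium cyanohydroxoiodo(pyridine)zincate(II)

The 1 sodium counter-ion carries a total charge of +1, so each complex ion is 1−.
Ligand charges: 1×hydroxo (-1 each), 1×cyano (-1 each), 1×iodo (-1 each), 1×pyridine (neutral); total -3. So Zn + (-3) = 1−, giving Zn = +2.
The complex ion is anionic, so zinc takes the -ate form zincate(II).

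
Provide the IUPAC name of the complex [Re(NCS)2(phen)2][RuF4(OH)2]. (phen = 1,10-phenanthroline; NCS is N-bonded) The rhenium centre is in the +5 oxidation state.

diisothiocyanatobis(1,10-phenanthroline)rhenium(V) tetrafluorodihydroxoruthenate(III)

Both ions are complex: the cation is named first with the plain metal name, the anion second with the -ate form; each ion's ligands are alphabetised independently.
Re is given as +5; the cation's ligand charges sum to -2, so the complex cation is 3+.
A 1:1 salt means the anion carries the equal and opposite charge, 3−.
Anion: ligand charges sum to -6; for the ion to be 3−, Ru = +3.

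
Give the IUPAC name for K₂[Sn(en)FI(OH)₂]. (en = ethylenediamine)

potassium (ethylenediamine)fluorodihydroxoiodostannate(II)

The 2 potassium counter-ions carry a total charge of +2, so each complex ion is 2−.
Ligand charges: 1×fluoro (-1 each), 1×ethylenediamine (neutral), 2×hydroxo (-1 each), 1×iodo (-1 each); total -4. So Sn + (-4) = 2−, giving Sn = +2.
Ligands are named alphabetically: ethylenediamine before fluoro before hydroxo before iodo.
The complex ion is anionic, so tin takes the -ate form stannate(II).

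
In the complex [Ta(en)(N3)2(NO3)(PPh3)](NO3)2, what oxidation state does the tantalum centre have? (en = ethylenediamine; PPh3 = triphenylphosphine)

+5

2 nitrate outside the brackets (-1 each) → the complex ion is 2+.
Ligand charges: 1×en neutral; 1×NO3 = -1; 1×PPh3 neutral; 2×N3 = -2; sum -3.
Ta + (-3) = 2+ ⇒ Ta is +5.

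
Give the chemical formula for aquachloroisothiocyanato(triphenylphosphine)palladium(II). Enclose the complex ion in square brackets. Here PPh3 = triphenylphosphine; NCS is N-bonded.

Ligands: 1 aqua (H2O, neutral), 1 chloro (Cl, -1), 1 triphenylphosphine (PPh3, neutral), 1 isothiocyanato (NCS, -1). Ligand charge sum = -2.
With Pd in oxidation state +2, the complex ion is [Pd...].

[PdCl(H2O)(NCS)(PPh3)]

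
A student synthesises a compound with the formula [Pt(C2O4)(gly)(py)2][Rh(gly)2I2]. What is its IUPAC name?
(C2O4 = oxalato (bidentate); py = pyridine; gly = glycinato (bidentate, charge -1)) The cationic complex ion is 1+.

The complex cation is given as 1+; its ligand charges sum to -3, so Pt = +4.
A 1:1 salt means the anion carries the equal and opposite charge, 1−.
Anion: ligand charges sum to -4; for the ion to be 1−, Rh = +3.

(glycinato)oxalatobis(pyridine)platinum(IV) bis(glycinato)diiodorhodate(III)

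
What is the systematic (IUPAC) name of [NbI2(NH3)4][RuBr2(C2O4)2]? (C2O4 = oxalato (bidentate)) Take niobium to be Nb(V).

tetraamminediiodoniobium(V) dibromodioxalatoruthenate(III)

Nb is given as +5; the cation's ligand charges sum to -2, so the complex cation is 3+.
A 1:1 salt means the anion carries the equal and opposite charge, 3−.
Anion: ligand charges sum to -6; for the ion to be 3−, Ru = +3.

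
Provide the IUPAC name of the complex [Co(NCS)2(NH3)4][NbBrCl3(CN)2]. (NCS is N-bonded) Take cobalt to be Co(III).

tetraamminediisothiocyanatocobalt(III) bromotrichlorodicyanoniobate(V)

Both ions are complex: the cation is named first with the plain metal name, the anion second with the -ate form; each ion's ligands are alphabetised independently.
Co is given as +3; the cation's ligand charges sum to -2, so the complex cation is 1+.
A 1:1 salt means the anion carries the equal and opposite charge, 1−.
Anion: ligand charges sum to -6; for the ion to be 1−, Nb = +5.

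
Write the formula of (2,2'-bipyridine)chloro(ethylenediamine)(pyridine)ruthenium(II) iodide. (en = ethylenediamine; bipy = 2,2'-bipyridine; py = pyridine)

Ligands: 1 chloro (Cl, -1), 1 ethylenediamine (en, neutral), 1 2,2'-bipyridine (bipy, neutral), 1 pyridine (py, neutral). Ligand charge sum = -1.
Charge balance with iodide (-1) requires 1 complex ion per 1 iodide.

[Ru(bipy)Cl(en)(py)]I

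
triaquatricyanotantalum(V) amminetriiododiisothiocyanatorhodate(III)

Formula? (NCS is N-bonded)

Cation [Ta…]: ligand charges -3, Ta(V) ⇒ ion charge 2+.
Anion [Rh…]: ligand charges -5, Rh(III) ⇒ ion charge 2−.

[Ta(CN)3(H2O)3][RhI3(NCS)2(NH3)]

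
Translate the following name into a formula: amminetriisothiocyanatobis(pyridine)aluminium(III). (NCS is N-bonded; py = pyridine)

Ligands: 1 ammine (NH3, neutral), 3 isothiocyanato (NCS, -1), 2 pyridine (py, neutral). Ligand charge sum = -3.
With Al in oxidation state +3, the complex ion is [Al...].

[Al(NCS)3(NH3)(py)2]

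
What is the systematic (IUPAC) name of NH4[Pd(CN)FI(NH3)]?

ammonium amminecyanofluoroiodopalladate(II)

The 1 ammonium counter-ion carries a total charge of +1, so each complex ion is 1−.
Ligand charges: 1×fluoro (-1 each), 1×cyano (-1 each), 1×iodo (-1 each), 1×ammine (neutral); total -3. So Pd + (-3) = 1−, giving Pd = +2.
The complex ion is anionic, so palladium takes the -ate form palladate(II).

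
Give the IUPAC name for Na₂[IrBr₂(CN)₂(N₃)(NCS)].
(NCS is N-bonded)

sodium azidodibromodicyanoisothiocyanatoiridate(IV)

The 2 sodium counter-ions carry a total charge of +2, so each complex ion is 2−.
Ligand charges: 2×bromo (-1 each), 2×cyano (-1 each), 1×isothiocyanato (-1 each), 1×azido (-1 each); total -6. So Ir + (-6) = 2−, giving Ir = +4.
The complex ion is anionic, so iridium takes the -ate form iridate(IV).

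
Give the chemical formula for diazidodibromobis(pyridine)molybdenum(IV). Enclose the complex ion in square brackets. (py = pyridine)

Ligands: 2 pyridine (py, neutral), 2 azido (N3, -1), 2 bromo (Br, -1). Ligand charge sum = -4.
With Mo in oxidation state +4, the complex ion is [Mo...].

[MoBr2(N3)2(py)2]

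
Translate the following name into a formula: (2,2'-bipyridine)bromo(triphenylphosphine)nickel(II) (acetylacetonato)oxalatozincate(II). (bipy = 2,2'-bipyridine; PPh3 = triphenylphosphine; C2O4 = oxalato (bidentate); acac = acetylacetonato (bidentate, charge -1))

[Ni(bipy)Br(PPh3)][Zn(acac)(C2O4)]

Cation [Ni…]: ligand charges -1, Ni(II) ⇒ ion charge 1+.
Anion [Zn…]: ligand charges -3, Zn(II) ⇒ ion charge 1−.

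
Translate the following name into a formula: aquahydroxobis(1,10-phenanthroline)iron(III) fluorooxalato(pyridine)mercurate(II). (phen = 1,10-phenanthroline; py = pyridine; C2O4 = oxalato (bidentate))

[Fe(H2O)(OH)(phen)2][Hg(C2O4)F(py)]2

Cation [Fe…]: ligand charges -1, Fe(III) ⇒ ion charge 2+.
Anion [Hg…]: ligand charges -3, Hg(II) ⇒ ion charge 1−.
One 2+ cation requires 2 of the 1− anion.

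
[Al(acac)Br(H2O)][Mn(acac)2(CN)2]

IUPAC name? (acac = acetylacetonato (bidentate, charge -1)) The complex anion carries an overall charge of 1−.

Both ions are complex: the cation is named first with the plain metal name, the anion second with the -ate form; each ion's ligands are alphabetised independently.
The complex anion is given as 1−; its ligand charges sum to -4, so Mn = +3.
A 1:1 salt means the cation carries the equal and opposite charge, 1+.
Cation: ligand charges sum to -2; for the ion to be 1+, Al = +3.

(acetylacetonato)aquabromoaluminium(III) bis(acetylacetonato)dicyanomanganate(III)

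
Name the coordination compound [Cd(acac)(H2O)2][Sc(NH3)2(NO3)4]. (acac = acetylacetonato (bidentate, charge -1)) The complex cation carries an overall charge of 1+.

Both ions are complex: the cation is named first with the plain metal name, the anion second with the -ate form; each ion's ligands are alphabetised independently.
The complex cation is given as 1+; its ligand charges sum to -1, so Cd = +2.
A 1:1 salt means the anion carries the equal and opposite charge, 1−.
Anion: ligand charges sum to -4; for the ion to be 1−, Sc = +3.

(acetylacetonato)diaquacadmium(II) diamminetetranitratoscandate(III)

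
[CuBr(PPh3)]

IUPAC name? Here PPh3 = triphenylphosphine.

bromo(triphenylphosphine)copper(I)

There is no counter-ion, so the complex is neutral overall.
Ligand charges: 1×triphenylphosphine (neutral), 1×bromo (-1 each); total -1. So Cu + (-1) = 0, giving Cu = +1.
Ligands are named alphabetically: bromo before triphenylphosphine.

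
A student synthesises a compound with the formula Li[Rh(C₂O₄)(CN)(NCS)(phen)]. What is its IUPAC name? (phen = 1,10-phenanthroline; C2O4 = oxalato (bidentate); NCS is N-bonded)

The 1 lithium counter-ion carries a total charge of +1, so each complex ion is 1−.
Ligand charges: 1×1,10-phenanthroline (neutral), 1×oxalato (-2 each), 1×isothiocyanato (-1 each), 1×cyano (-1 each); total -4. So Rh + (-4) = 1−, giving Rh = +3.
Ligands are named alphabetically: cyano before isothiocyanato before oxalato before phenanthroline.
The complex ion is anionic, so rhodium takes the -ate form rhodate(III).

lithium cyanoisothiocyanatooxalato(1,10-phenanthroline)rhodate(III)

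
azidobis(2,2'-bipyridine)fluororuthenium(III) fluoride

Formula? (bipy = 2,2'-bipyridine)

Ligands: 2 2,2'-bipyridine (bipy, neutral), 1 fluoro (F, -1), 1 azido (N3, -1). Ligand charge sum = -2.
With Ru in oxidation state +3, the complex ion is [Ru...]^1+.
Charge balance with fluoride (-1) requires 1 complex ion per 1 fluoride.

[Ru(bipy)2F(N3)]F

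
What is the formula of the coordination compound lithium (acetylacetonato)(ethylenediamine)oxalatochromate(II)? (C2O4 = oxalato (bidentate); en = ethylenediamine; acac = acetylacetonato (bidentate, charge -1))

Ligands: 1 oxalato (C2O4, -2), 1 ethylenediamine (en, neutral), 1 acetylacetonato (acac, -1). Ligand charge sum = -3.
Charge balance with lithium (+1) requires 1 complex ion per 1 lithium.

Li[Cr(acac)(C2O4)(en)]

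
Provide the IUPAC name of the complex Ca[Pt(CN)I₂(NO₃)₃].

The 1 calcium counter-ion carries a total charge of +2, so each complex ion is 2−.
Ligand charges: 3×nitrato (-1 each), 1×cyano (-1 each), 2×iodo (-1 each); total -6. So Pt + (-6) = 2−, giving Pt = +4.
Ligands are named alphabetically: cyano before iodo before nitrato.
The complex ion is anionic, so platinum takes the -ate form platinate(IV).

calcium cyanodiiodotrinitratoplatinate(IV)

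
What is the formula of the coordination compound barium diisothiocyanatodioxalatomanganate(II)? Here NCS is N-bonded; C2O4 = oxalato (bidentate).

Ligands: 2 isothiocyanato (NCS, -1), 2 oxalato (C2O4, -2). Ligand charge sum = -6.
Charge balance with barium (+2) requires 1 complex ion per 2 barium.

Ba2[Mn(C2O4)2(NCS)2]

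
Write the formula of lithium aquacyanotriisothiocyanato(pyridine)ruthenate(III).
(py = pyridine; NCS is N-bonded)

Li[Ru(CN)(H2O)(NCS)3(py)]

Ligands: 1 pyridine (py, neutral), 1 aqua (H2O, neutral), 3 isothiocyanato (NCS, -1), 1 cyano (CN, -1). Ligand charge sum = -4.
With Ru in oxidation state +3, the complex ion is [Ru...]^1−.
Charge balance with lithium (+1) requires 1 complex ion per 1 lithium.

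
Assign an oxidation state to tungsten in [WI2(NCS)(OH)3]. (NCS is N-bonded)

+6

No counter-ion: the bracketed complex is neutral.
Ligand charges: 3×OH = -3; 1×NCS = -1; 2×I = -2; sum -6.
W + (-6) = 0 ⇒ W is +6.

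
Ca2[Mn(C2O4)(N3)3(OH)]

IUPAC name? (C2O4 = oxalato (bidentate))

calcium triazidohydroxooxalatomanganate(II)

The 2 calcium counter-ions carry a total charge of +4, so each complex ion is 4−.
Ligand charges: 1×hydroxo (-1 each), 3×azido (-1 each), 1×oxalato (-2 each); total -6. So Mn + (-6) = 4−, giving Mn = +2.
The complex ion is anionic, so manganese takes the -ate form manganate(II).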